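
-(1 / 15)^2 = -1 / 225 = -0.00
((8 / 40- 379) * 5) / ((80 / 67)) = -63449 / 40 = -1586.22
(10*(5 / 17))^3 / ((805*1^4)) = 25000 / 790993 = 0.03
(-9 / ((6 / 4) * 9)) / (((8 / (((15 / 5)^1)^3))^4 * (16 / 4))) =-177147 / 8192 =-21.62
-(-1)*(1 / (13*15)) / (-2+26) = 1 / 4680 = 0.00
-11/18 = -0.61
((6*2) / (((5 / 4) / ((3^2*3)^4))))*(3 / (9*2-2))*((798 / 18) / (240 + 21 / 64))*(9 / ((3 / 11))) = 49759883712 / 8545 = 5823274.86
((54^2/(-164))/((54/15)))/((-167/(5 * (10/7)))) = 10125/47929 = 0.21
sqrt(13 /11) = sqrt(143) /11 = 1.09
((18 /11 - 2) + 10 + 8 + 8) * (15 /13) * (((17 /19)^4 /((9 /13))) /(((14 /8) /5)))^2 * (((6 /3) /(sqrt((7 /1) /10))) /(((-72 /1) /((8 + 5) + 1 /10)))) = -55834660133508100 * sqrt(70) /5190397651649133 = -90.00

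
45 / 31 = 1.45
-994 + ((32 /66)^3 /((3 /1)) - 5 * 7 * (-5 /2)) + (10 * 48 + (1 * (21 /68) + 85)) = -341.15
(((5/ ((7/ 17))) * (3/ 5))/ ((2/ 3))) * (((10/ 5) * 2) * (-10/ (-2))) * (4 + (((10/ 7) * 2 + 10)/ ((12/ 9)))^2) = 14541885/ 686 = 21198.08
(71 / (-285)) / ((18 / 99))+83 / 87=-2293 / 5510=-0.42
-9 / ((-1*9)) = 1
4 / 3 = 1.33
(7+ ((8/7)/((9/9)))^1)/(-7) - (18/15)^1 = -579/245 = -2.36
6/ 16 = 3/ 8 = 0.38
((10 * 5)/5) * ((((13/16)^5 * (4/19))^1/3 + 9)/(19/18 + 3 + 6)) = 8.97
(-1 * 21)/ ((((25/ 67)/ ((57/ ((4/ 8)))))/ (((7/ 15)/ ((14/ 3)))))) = -80199/ 125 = -641.59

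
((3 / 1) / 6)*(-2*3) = -3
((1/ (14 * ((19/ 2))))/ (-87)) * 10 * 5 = -50/ 11571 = -0.00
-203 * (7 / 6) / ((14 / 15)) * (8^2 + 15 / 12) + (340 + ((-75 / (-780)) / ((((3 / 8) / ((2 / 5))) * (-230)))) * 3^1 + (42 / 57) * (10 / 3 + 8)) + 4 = -22094324269 / 1363440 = -16204.84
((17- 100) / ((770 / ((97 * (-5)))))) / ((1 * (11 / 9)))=72459 / 1694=42.77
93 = 93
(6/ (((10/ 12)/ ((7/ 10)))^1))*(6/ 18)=42/ 25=1.68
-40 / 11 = -3.64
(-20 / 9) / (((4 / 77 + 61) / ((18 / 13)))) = -3080 / 61113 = -0.05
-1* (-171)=171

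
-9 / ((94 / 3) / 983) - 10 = -27481 / 94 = -292.35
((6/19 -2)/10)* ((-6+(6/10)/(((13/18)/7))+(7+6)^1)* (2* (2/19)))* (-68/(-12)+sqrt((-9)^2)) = -2345728/351975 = -6.66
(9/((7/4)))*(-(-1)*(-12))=-432/7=-61.71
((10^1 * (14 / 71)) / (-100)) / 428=-7 / 151940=-0.00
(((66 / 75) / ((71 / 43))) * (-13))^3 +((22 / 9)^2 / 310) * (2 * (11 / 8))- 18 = -9844754376923899 / 28084828781250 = -350.54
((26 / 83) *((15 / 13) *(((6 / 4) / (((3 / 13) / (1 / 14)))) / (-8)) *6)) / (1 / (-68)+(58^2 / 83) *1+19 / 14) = -9945 / 3308602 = -0.00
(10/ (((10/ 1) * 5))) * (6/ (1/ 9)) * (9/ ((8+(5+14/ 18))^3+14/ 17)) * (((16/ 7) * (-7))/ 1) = -48183984/ 81057035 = -0.59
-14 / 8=-7 / 4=-1.75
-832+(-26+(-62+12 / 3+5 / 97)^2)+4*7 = 23786171 / 9409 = 2528.02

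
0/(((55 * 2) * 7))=0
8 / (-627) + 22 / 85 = 13114 / 53295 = 0.25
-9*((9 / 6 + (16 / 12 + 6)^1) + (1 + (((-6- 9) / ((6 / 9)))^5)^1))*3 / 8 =4982250879 / 256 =19461917.50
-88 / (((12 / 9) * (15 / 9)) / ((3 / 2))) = -297 / 5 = -59.40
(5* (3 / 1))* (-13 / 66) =-65 / 22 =-2.95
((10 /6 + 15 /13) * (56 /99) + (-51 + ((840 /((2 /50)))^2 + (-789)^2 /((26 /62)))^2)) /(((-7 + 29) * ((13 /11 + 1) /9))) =446700609242973141097 /12168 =36711095434169390.29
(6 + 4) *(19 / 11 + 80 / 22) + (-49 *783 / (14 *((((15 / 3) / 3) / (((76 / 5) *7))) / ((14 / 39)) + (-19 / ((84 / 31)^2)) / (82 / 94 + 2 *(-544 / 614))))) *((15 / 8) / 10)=-1243345181537 / 10163323918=-122.34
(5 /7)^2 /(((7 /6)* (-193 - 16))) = -150 /71687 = -0.00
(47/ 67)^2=2209/ 4489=0.49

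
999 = 999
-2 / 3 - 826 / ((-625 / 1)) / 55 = -66272 / 103125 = -0.64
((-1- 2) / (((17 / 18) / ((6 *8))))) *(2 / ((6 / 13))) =-11232 / 17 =-660.71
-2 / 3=-0.67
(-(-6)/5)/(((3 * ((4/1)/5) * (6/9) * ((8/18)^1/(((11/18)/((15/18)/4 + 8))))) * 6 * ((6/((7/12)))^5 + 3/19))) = 319333/1755734940488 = 0.00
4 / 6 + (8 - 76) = -67.33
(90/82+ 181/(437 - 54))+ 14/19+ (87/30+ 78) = 248253873/2983570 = 83.21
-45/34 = -1.32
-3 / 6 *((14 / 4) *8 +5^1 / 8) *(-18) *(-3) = -6183 / 8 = -772.88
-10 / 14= -5 / 7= -0.71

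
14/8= 7/4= 1.75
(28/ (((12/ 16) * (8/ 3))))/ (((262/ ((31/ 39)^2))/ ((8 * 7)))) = 376712/ 199251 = 1.89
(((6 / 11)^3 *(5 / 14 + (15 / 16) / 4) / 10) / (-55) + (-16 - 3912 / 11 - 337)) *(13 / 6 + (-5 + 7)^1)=-29050413155 / 9838752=-2952.65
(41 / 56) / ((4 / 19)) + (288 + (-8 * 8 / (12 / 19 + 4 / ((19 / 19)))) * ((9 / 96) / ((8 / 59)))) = 281.92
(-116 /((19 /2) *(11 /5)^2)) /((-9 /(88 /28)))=11600 /13167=0.88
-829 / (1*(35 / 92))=-76268 / 35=-2179.09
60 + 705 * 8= 5700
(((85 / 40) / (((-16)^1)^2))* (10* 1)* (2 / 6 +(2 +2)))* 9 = 3315 / 1024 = 3.24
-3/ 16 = -0.19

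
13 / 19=0.68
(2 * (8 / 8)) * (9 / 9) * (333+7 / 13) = 8672 / 13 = 667.08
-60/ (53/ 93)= -5580/ 53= -105.28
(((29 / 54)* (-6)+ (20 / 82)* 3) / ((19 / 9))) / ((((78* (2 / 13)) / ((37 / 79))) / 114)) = -34003 / 6478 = -5.25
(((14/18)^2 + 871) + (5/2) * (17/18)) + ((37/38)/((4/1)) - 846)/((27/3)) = 9603275/12312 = 779.99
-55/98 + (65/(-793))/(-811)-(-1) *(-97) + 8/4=-463295425/4848158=-95.56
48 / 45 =16 / 15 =1.07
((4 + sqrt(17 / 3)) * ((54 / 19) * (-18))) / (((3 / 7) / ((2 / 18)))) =-1008 / 19 -84 * sqrt(51) / 19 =-84.63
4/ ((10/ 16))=32/ 5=6.40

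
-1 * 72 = -72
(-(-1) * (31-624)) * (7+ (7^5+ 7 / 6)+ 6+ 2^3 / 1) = -59878175 / 6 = -9979695.83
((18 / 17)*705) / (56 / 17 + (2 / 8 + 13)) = 1128 / 25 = 45.12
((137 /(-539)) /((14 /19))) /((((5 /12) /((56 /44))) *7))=-31236 /207515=-0.15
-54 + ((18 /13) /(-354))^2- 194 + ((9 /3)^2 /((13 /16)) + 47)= -189.92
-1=-1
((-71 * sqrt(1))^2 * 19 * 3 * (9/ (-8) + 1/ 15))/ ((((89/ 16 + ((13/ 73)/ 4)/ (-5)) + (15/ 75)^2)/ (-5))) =44398355450/ 163333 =271827.22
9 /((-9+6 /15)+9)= 45 /2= 22.50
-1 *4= -4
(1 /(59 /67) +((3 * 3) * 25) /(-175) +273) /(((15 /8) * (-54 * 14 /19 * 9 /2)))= -8564212 /10537695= -0.81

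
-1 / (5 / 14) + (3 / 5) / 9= -41 / 15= -2.73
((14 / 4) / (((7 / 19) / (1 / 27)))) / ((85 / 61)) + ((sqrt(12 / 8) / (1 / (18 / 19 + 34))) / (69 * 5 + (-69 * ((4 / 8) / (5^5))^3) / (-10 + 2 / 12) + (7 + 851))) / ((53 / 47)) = 112382324218750000 * sqrt(6) / 8724833862304895949 + 1159 / 4590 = 0.28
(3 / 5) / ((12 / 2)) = 1 / 10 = 0.10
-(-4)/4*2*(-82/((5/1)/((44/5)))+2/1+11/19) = -134654/475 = -283.48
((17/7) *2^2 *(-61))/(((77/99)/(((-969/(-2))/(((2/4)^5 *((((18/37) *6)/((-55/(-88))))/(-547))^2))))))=-3430041607401775/21168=-162039002617.24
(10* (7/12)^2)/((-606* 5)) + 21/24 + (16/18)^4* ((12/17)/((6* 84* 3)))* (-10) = 9890090957/11355358896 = 0.87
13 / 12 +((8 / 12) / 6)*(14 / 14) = 1.19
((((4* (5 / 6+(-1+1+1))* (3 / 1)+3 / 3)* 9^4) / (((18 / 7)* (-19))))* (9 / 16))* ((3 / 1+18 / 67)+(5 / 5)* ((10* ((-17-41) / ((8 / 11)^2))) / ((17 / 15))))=976994461863 / 583168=1675322.48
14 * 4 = 56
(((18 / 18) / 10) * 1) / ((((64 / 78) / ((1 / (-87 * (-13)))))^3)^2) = 1 / 6386866776482775040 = 0.00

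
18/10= 9/5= 1.80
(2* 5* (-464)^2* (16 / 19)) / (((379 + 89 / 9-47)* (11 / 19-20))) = -34447360 / 126157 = -273.05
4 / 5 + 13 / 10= 21 / 10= 2.10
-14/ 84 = -1/ 6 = -0.17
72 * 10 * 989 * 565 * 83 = 33392991600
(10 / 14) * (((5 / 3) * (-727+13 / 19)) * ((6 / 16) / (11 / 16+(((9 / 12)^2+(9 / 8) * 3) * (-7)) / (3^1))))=86250 / 2261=38.15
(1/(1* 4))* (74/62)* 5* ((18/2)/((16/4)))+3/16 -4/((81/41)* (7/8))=173017/140616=1.23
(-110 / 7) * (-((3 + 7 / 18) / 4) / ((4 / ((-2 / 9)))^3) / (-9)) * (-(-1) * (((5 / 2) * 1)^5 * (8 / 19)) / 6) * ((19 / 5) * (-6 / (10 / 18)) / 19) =-419375 / 111694464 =-0.00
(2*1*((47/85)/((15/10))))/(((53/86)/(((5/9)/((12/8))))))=32336/72981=0.44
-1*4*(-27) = 108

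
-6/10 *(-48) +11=199/5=39.80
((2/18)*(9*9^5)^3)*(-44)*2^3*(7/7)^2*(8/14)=-23481471833130529152/7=-3354495976161504164.57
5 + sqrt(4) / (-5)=23 / 5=4.60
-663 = -663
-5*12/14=-30/7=-4.29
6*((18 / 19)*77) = 8316 / 19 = 437.68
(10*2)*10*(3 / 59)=600 / 59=10.17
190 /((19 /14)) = 140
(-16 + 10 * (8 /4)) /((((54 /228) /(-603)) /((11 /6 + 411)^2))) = -15621056834 /9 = -1735672981.56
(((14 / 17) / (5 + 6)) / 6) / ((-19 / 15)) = -0.01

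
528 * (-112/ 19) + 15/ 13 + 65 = -752428/ 247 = -3046.27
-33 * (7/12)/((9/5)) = -385/36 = -10.69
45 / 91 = 0.49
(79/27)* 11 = 869/27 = 32.19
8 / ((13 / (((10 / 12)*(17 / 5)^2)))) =1156 / 195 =5.93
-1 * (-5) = 5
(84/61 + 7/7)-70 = -4125/61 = -67.62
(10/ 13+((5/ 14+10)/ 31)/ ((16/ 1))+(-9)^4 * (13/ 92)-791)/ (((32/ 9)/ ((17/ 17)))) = 2557929627/ 66440192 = 38.50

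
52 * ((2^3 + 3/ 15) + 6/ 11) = 454.76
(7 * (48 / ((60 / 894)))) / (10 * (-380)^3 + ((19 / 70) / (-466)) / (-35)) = -0.00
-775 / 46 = -16.85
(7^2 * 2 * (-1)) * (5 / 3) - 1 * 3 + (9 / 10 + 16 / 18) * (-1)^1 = -15131 / 90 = -168.12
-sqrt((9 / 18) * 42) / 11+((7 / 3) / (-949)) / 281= -sqrt(21) / 11- 7 / 800007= -0.42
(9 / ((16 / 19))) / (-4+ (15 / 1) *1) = 0.97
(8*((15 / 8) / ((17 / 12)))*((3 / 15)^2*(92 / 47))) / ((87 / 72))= 79488 / 115855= 0.69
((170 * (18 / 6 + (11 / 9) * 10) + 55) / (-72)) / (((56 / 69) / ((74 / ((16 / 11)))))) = -222651385 / 96768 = -2300.88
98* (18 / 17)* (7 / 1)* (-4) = -49392 / 17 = -2905.41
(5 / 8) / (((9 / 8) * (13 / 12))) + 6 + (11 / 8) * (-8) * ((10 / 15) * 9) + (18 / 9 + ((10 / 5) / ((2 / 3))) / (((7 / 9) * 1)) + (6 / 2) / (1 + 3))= -57745 / 1092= -52.88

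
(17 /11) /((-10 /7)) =-119 /110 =-1.08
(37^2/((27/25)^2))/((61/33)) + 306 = 13947713/14823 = 940.95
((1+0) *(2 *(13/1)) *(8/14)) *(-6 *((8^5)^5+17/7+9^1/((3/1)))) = -165018374377396882347416736/49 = -3367721926069324129539117.00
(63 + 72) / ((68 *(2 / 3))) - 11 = -1091 / 136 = -8.02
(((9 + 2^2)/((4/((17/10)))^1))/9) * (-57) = -4199/120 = -34.99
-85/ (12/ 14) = -595/ 6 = -99.17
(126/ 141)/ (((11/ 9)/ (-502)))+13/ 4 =-752303/ 2068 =-363.78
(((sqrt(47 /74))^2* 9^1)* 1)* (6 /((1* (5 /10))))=68.59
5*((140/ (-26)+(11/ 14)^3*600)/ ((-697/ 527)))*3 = -592277475/ 182819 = -3239.69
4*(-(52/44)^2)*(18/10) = -6084/605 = -10.06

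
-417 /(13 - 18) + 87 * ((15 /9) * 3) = 2592 /5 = 518.40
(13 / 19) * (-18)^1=-234 / 19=-12.32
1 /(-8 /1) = -1 /8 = -0.12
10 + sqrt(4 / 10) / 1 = sqrt(10) / 5 + 10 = 10.63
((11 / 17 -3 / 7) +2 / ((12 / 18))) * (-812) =-44428 / 17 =-2613.41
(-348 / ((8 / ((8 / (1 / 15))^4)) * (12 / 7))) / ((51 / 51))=-5261760000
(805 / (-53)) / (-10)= 161 / 106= 1.52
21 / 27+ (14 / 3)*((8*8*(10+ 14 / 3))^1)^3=312626643007 / 81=3859588185.27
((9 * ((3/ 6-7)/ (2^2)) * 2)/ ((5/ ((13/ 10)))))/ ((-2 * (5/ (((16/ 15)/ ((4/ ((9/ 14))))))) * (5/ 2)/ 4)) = 0.21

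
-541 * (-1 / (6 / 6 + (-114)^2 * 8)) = 541 / 103969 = 0.01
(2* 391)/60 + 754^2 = 17055871/30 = 568529.03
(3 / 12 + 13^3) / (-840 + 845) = 8789 / 20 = 439.45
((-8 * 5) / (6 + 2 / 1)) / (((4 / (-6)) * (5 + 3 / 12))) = 10 / 7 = 1.43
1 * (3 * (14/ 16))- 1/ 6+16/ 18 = 241/ 72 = 3.35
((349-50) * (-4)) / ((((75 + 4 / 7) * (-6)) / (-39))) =-2366 / 23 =-102.87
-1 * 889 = -889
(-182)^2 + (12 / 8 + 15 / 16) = 530023 / 16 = 33126.44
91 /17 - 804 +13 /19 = -257742 /323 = -797.96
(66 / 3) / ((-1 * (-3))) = 22 / 3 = 7.33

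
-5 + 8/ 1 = 3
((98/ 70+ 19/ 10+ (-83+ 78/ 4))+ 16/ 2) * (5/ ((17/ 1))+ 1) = -5742/ 85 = -67.55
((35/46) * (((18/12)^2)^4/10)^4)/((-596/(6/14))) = -5559060566555523/235501646774272000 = -0.02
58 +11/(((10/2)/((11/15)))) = 4471/75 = 59.61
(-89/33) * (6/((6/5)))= -445/33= -13.48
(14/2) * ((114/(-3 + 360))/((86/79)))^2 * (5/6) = 11265005/22443162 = 0.50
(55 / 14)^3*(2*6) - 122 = 415433 / 686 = 605.59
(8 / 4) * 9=18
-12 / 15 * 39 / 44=-39 / 55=-0.71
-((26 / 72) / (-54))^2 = -169 / 3779136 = -0.00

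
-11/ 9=-1.22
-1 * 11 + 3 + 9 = 1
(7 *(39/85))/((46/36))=4914/1955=2.51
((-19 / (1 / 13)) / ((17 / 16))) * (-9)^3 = 2881008 / 17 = 169471.06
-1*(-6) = 6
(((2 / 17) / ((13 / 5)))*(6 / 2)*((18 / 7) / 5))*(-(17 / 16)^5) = -2255067 / 23855104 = -0.09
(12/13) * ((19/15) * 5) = 76/13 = 5.85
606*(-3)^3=-16362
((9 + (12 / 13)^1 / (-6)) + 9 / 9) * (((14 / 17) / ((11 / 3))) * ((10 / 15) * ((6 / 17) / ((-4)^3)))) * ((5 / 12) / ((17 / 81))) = -11340 / 702559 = -0.02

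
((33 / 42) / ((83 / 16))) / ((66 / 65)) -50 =-86890 / 1743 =-49.85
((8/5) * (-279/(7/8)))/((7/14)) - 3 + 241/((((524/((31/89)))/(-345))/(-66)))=2624.37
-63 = -63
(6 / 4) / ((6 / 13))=13 / 4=3.25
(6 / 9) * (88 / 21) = 176 / 63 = 2.79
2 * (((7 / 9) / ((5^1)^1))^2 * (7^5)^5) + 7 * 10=131424724727068560420836 / 2025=64901098630651140948.56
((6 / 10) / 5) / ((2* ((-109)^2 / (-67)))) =-201 / 594050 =-0.00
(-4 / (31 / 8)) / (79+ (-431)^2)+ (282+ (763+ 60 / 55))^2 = 47676584357943 / 43567865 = 1094306.19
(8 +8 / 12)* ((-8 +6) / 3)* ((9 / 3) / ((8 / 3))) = -13 / 2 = -6.50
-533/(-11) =533/11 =48.45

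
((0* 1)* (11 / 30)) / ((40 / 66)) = 0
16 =16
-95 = -95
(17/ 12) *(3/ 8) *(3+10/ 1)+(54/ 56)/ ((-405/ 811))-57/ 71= 995387/ 238560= 4.17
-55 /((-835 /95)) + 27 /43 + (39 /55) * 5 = 10.43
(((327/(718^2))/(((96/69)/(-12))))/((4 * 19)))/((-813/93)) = 699453/84941858432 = 0.00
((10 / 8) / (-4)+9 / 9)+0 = 11 / 16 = 0.69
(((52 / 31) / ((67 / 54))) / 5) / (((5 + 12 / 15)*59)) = 2808 / 3553747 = 0.00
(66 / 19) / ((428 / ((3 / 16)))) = 99 / 65056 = 0.00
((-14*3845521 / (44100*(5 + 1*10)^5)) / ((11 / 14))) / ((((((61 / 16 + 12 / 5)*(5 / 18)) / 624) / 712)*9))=-58.53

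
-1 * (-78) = 78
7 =7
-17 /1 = -17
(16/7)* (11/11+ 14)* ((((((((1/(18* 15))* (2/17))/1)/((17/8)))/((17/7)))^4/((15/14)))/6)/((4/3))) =39337984/193518340234763384750625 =0.00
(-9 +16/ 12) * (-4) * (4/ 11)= 368/ 33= 11.15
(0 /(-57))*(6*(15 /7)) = 0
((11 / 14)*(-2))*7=-11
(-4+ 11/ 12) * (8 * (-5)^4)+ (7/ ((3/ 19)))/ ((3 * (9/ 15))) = -415585/ 27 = -15392.04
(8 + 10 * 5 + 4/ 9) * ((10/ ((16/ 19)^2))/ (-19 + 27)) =474715/ 4608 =103.02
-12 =-12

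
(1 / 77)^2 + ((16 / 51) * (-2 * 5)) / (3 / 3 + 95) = -0.03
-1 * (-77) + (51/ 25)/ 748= 77.00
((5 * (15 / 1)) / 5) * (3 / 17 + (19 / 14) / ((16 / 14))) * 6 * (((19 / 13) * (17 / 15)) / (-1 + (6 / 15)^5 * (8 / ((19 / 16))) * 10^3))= 2.99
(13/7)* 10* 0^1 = 0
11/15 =0.73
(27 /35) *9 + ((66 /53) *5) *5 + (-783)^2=1137350724 /1855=613127.07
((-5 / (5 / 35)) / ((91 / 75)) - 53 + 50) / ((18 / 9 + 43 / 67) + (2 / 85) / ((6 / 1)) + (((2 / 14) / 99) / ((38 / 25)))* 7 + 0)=-8869780260 / 738733879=-12.01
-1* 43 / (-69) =43 / 69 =0.62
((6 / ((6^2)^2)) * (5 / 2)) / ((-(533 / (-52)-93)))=5 / 44604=0.00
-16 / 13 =-1.23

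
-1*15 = -15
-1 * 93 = -93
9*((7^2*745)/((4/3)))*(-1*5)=-1232043.75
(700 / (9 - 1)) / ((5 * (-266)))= -0.07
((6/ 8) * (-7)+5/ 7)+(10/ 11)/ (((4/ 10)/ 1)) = -697/ 308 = -2.26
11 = 11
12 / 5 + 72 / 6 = 14.40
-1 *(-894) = 894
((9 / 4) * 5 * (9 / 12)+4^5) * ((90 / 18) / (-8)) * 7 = -578165 / 128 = -4516.91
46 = 46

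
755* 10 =7550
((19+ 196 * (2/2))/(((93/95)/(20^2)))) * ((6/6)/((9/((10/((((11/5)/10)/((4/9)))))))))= 16340000000/82863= 197192.96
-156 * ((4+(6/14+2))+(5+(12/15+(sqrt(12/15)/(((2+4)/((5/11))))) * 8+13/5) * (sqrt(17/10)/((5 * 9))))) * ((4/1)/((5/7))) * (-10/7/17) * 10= 3328 * sqrt(34)/1683+416 * sqrt(170)/75+998400/119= 8473.77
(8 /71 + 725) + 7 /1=51980 /71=732.11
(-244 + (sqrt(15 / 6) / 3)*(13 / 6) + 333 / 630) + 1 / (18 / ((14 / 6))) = -229958 / 945 + 13*sqrt(10) / 36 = -242.20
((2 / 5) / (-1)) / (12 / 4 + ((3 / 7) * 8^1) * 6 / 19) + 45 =121909 / 2715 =44.90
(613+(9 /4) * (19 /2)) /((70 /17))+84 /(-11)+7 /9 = 233171 /1584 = 147.20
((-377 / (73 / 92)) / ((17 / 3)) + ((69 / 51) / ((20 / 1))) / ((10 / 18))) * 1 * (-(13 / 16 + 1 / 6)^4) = 16900106627203 / 219591475200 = 76.96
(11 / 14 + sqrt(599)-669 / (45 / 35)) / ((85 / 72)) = -261852 / 595 + 72 * sqrt(599) / 85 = -419.36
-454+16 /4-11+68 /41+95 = -364.34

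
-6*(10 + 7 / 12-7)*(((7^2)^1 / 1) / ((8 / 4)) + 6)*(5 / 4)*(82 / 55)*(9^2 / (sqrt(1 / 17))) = -8710983*sqrt(17) / 88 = -408139.81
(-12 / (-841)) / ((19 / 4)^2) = 192 / 303601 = 0.00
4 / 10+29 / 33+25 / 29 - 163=-769711 / 4785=-160.86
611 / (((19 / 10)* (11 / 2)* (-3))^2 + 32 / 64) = 0.62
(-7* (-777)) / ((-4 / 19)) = -103341 / 4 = -25835.25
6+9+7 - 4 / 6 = 64 / 3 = 21.33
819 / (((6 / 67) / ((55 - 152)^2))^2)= 36164122759219 / 4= 9041030689804.75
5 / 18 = 0.28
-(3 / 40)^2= -9 / 1600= -0.01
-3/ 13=-0.23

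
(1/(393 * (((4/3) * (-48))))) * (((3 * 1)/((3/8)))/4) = -1/12576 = -0.00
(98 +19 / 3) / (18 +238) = 313 / 768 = 0.41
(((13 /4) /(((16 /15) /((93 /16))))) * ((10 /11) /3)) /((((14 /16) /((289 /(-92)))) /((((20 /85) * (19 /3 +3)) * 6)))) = -513825 /2024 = -253.87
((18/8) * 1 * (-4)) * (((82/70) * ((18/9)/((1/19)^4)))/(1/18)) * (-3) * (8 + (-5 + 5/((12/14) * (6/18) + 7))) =325462622832/595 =546996004.76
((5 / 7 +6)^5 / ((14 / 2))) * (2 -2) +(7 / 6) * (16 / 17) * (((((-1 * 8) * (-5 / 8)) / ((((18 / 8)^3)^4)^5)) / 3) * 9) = 372183838819776444413065976878496481280 / 30549175098545330577024057101663285675435085668143468808817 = 0.00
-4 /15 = -0.27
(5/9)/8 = 5/72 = 0.07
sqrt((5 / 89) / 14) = sqrt(6230) / 1246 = 0.06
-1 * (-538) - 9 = 529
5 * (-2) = -10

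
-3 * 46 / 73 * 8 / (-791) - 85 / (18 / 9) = -4905947 / 115486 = -42.48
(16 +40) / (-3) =-56 / 3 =-18.67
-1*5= -5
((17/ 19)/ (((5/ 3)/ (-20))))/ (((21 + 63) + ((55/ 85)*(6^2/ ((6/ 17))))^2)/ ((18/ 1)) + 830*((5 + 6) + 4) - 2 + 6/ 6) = -612/ 723653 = -0.00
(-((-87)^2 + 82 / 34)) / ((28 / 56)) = -257428 / 17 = -15142.82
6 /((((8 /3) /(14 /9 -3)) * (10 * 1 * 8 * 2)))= -13 /640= -0.02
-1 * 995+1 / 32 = -31839 / 32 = -994.97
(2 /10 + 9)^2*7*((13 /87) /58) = 96278 /63075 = 1.53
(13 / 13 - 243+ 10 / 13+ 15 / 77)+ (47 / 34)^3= -9379224385 / 39343304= -238.39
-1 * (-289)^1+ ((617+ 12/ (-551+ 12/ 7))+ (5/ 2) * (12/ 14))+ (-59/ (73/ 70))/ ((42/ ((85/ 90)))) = 96215688809/ 106098930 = 906.85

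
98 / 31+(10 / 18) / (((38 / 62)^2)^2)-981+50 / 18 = -3923293303 / 4039951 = -971.12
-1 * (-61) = 61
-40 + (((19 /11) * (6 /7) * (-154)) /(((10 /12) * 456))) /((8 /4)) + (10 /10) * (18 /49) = -19567 /490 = -39.93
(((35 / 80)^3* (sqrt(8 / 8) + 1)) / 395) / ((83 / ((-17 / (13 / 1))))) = -5831 / 872867840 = -0.00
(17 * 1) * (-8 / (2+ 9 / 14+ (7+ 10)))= -1904 / 275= -6.92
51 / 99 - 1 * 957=-956.48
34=34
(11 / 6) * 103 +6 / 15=5677 / 30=189.23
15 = 15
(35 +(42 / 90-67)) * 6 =-946 / 5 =-189.20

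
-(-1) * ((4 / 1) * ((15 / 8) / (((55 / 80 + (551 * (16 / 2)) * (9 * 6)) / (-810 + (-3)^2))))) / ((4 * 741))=-8010 / 940705181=-0.00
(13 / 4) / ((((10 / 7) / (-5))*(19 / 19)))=-91 / 8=-11.38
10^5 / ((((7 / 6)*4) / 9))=1350000 / 7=192857.14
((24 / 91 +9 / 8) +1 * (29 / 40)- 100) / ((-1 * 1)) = 178153 / 1820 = 97.89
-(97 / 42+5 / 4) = -299 / 84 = -3.56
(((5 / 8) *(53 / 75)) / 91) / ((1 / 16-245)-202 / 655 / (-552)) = -319378 / 16117810891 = -0.00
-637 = -637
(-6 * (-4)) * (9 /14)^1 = 108 /7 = 15.43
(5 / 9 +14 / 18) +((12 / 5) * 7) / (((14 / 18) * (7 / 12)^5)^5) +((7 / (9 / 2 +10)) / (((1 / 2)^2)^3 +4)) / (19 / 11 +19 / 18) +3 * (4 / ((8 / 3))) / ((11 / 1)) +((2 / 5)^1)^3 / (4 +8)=4580275774122052427984948183365402969394999 / 109088715751452288272606603706923250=41986705.43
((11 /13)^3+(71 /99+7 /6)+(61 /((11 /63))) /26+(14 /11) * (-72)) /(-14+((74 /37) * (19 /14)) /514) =59248528654 /10951928559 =5.41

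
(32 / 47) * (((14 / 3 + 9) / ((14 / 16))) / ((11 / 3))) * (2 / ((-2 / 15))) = -157440 / 3619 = -43.50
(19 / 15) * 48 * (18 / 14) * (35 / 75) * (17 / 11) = 15504 / 275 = 56.38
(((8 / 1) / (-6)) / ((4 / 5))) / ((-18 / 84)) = 7.78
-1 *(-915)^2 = -837225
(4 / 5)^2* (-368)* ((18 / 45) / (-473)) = 11776 / 59125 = 0.20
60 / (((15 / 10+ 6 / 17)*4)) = 170 / 21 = 8.10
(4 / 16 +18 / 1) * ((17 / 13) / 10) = 1241 / 520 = 2.39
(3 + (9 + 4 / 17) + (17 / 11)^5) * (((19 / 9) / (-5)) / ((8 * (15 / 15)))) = -365029121 / 328544040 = -1.11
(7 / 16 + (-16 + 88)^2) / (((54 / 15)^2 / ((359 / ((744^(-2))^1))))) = 715450301225 / 9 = 79494477913.89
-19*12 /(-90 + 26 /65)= 285 /112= 2.54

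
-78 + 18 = -60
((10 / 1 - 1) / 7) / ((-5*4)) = -9 / 140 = -0.06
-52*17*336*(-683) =202867392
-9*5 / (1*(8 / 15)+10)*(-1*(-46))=-15525 / 79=-196.52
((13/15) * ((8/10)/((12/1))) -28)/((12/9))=-6287/300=-20.96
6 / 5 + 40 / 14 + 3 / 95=2719 / 665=4.09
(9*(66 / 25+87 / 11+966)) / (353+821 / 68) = 54784404 / 2275625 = 24.07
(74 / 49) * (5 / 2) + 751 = 36984 / 49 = 754.78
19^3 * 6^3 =1481544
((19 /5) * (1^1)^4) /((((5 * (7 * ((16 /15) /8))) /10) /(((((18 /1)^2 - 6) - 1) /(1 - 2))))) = -18069 /7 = -2581.29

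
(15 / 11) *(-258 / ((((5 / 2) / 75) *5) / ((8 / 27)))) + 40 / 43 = -295400 / 473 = -624.52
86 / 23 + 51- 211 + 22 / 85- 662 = -1599194 / 1955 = -818.00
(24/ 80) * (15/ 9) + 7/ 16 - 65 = -1025/ 16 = -64.06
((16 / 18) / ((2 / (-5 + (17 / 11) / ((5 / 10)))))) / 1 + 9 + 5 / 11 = 284 / 33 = 8.61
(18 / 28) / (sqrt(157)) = 9 * sqrt(157) / 2198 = 0.05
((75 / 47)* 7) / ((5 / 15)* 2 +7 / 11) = 8.57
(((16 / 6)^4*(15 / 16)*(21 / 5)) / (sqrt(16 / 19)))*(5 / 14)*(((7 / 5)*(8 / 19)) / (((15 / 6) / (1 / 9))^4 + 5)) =4096*sqrt(19) / 100174365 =0.00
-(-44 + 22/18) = 385/9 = 42.78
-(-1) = 1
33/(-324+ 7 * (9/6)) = -2/19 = -0.11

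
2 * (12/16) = 3/2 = 1.50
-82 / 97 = -0.85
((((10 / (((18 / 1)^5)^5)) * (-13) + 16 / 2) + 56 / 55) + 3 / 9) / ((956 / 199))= 1232765238555759480441115877515273471 / 633290850655694221088532808303902720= 1.95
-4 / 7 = -0.57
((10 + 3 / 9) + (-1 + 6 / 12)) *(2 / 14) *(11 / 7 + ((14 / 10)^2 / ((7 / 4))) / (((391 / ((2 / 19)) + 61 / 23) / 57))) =400659619 / 179538450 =2.23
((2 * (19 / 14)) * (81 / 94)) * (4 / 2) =1539 / 329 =4.68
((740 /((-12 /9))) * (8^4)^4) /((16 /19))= -185509601838366720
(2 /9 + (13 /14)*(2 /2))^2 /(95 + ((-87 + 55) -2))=21025 /968436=0.02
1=1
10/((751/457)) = 4570/751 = 6.09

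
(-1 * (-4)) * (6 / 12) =2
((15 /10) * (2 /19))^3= 27 /6859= 0.00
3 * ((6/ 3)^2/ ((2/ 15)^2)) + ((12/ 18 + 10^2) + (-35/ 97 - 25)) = 218339/ 291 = 750.31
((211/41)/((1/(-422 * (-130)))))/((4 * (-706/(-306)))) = 442761345/14473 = 30592.23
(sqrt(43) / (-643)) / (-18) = 0.00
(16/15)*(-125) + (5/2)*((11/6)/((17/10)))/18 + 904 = 1415219/1836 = 770.82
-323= -323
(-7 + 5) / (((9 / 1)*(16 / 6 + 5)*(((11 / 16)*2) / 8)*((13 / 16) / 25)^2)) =-20480000 / 128271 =-159.66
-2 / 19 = -0.11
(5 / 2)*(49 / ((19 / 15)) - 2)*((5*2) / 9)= 17425 / 171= 101.90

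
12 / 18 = 2 / 3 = 0.67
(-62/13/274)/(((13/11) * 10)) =-341/231530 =-0.00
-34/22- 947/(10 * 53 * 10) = -1.72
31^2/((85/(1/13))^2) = 961/1221025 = 0.00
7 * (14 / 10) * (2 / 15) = 98 / 75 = 1.31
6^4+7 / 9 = 1296.78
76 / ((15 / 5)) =76 / 3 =25.33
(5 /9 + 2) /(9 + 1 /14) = 322 /1143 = 0.28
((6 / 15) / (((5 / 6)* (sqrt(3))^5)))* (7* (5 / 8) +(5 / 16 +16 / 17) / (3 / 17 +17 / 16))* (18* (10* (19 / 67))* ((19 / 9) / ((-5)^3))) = -3495202* sqrt(3) / 42335625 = -0.14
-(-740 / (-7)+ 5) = -775 / 7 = -110.71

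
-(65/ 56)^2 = -4225/ 3136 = -1.35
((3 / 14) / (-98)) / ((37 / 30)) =-0.00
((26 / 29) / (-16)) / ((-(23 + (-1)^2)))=13 / 5568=0.00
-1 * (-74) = 74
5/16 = 0.31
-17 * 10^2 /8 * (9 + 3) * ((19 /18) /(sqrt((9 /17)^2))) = -137275 /27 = -5084.26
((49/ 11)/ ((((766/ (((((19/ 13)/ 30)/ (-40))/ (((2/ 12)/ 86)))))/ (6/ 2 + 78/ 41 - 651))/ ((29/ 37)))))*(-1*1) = -3075375093/ 1661691460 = -1.85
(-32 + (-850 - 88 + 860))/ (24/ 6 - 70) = 5/ 3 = 1.67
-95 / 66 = -1.44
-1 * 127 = -127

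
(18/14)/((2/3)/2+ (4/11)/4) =297/98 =3.03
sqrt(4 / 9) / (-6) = -1 / 9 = -0.11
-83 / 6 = -13.83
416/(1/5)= 2080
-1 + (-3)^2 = 8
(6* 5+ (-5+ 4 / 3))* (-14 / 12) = -553 / 18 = -30.72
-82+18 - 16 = -80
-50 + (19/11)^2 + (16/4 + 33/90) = -154819/3630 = -42.65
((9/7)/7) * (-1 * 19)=-171/49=-3.49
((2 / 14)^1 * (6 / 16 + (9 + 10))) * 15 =2325 / 56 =41.52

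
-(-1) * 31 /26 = 31 /26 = 1.19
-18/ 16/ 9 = -1/ 8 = -0.12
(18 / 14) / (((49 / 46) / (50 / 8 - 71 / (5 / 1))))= -9.60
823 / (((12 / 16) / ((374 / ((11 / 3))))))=111928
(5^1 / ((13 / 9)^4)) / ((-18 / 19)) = -1.21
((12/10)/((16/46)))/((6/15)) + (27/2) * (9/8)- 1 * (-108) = 2109/16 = 131.81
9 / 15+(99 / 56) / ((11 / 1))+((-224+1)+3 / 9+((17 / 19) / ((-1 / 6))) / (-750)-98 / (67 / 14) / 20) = -5959391873 / 26733000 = -222.92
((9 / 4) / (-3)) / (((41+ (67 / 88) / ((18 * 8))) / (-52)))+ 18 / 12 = 2547273 / 1039238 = 2.45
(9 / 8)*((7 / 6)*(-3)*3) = -189 / 16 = -11.81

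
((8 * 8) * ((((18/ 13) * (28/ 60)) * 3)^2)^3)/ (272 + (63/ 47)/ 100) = 48146097829036032/ 3856810446604375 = 12.48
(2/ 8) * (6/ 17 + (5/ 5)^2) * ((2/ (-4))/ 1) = -23/ 136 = -0.17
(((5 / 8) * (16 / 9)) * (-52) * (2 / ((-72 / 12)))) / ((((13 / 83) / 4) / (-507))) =-2244320 / 9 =-249368.89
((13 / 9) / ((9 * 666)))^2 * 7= 1183 / 2910170916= 0.00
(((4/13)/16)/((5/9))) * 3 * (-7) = -189/260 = -0.73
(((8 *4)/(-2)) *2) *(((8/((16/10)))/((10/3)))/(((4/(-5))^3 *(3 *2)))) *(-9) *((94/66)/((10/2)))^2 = -11045/968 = -11.41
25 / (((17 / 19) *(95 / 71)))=355 / 17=20.88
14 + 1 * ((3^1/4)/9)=169/12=14.08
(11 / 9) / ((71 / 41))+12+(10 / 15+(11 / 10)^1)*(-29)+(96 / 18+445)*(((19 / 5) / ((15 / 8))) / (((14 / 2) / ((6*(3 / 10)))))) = 31336633 / 159750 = 196.16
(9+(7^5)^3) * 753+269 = 3574913816994125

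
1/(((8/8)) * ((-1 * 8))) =-1/8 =-0.12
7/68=0.10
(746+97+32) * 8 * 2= 14000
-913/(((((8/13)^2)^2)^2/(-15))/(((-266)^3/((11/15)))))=-35839533809179347975/2097152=-17089621452893.90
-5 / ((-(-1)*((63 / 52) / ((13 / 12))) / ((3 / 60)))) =-169 / 756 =-0.22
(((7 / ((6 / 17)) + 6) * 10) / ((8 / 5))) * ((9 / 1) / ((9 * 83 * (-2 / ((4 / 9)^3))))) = -0.09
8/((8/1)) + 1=2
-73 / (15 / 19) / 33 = -1387 / 495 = -2.80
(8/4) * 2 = 4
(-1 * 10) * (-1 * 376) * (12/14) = 22560/7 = 3222.86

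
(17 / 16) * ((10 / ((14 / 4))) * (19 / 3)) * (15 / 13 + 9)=17765 / 91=195.22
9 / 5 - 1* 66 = -321 / 5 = -64.20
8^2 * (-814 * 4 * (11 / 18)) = -1146112 / 9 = -127345.78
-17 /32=-0.53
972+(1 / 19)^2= 350893 / 361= 972.00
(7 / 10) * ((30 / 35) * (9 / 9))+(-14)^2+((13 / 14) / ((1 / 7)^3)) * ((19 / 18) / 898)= 31838939 / 161640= 196.97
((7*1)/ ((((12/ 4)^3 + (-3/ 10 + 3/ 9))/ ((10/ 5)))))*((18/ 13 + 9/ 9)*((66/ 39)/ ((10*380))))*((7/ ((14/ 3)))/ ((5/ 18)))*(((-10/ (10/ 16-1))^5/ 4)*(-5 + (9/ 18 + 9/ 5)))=-70395494400/ 2604121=-27032.34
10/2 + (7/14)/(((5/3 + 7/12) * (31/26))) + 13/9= 1850/279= 6.63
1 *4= 4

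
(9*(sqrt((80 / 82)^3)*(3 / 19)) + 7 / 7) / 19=0.12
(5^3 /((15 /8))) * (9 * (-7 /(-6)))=700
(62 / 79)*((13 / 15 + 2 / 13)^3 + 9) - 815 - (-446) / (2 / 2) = -361.10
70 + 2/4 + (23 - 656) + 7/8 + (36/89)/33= -4398551/7832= -561.61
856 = 856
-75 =-75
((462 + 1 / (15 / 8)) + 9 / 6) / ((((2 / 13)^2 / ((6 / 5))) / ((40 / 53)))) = 4705298 / 265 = 17755.84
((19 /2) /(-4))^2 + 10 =1001 /64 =15.64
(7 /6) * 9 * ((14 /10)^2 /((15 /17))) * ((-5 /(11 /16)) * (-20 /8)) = 23324 /55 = 424.07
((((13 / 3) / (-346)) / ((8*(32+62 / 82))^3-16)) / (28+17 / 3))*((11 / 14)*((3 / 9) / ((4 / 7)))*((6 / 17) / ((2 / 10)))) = -49278515 / 2947161927035087744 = -0.00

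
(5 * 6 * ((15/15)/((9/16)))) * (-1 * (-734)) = 117440/3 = 39146.67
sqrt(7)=2.65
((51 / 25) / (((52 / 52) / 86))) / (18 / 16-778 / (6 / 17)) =-105264 / 1321925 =-0.08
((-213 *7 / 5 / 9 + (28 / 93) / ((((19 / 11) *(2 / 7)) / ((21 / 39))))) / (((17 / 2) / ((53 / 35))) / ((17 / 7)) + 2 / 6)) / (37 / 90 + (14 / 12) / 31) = -1797240123 / 65018551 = -27.64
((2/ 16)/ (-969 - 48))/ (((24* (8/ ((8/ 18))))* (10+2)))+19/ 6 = 133560575/ 42177024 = 3.17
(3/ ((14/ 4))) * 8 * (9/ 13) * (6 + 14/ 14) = 432/ 13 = 33.23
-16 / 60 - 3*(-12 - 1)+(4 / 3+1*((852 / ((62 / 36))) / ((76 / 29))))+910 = 10061629 / 8835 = 1138.84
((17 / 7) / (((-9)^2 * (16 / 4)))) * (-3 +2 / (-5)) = -289 / 11340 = -0.03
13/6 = 2.17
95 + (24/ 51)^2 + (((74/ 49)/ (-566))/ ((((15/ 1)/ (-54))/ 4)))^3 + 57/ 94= 867711184188390476829/ 9054891609746407250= 95.83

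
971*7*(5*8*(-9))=-2446920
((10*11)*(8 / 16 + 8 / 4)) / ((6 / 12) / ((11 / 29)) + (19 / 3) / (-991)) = 17986650 / 85799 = 209.64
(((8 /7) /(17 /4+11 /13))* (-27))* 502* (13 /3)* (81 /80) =-123693804 /9275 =-13336.26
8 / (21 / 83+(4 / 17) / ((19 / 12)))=19.92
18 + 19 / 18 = 343 / 18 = 19.06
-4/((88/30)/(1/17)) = -15/187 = -0.08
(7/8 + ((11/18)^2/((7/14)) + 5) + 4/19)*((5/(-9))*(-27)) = 420605/4104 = 102.49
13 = 13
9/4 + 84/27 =193/36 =5.36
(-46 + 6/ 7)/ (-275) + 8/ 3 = 16348/ 5775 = 2.83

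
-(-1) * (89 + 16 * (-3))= 41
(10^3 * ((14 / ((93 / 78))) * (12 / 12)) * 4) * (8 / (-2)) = -5824000 / 31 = -187870.97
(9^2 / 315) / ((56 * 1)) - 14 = -27431 / 1960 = -14.00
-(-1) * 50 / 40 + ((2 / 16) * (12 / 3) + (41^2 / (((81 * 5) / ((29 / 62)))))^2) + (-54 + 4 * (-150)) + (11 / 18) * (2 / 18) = -204416119837 / 315256050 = -648.41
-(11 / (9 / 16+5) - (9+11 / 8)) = 5979 / 712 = 8.40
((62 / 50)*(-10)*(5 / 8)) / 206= -0.04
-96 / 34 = -48 / 17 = -2.82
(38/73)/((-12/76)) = -722/219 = -3.30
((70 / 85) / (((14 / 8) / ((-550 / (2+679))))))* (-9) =13200 / 3859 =3.42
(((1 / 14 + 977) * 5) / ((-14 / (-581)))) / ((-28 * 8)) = -5676785 / 6272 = -905.10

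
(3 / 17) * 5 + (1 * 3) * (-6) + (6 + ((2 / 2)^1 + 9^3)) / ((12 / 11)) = 33535 / 51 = 657.55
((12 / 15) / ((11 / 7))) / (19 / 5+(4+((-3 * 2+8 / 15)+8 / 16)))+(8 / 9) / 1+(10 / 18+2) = 3.62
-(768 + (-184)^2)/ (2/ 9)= -155808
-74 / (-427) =74 / 427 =0.17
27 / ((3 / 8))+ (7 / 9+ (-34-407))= -3314 / 9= -368.22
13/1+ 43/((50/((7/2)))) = 1601/100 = 16.01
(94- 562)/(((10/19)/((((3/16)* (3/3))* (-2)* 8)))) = 13338/5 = 2667.60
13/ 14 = 0.93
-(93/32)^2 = -8649/1024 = -8.45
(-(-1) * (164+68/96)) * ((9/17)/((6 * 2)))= 3953/544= 7.27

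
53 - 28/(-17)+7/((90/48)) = 14887/255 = 58.38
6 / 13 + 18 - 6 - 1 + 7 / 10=1581 / 130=12.16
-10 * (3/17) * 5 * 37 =-5550/17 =-326.47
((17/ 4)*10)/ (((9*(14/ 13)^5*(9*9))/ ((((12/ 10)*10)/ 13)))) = 2427685/ 65345616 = 0.04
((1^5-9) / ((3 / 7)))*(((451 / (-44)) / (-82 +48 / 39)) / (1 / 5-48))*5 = 533 / 2151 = 0.25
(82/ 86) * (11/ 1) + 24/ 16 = 1031/ 86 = 11.99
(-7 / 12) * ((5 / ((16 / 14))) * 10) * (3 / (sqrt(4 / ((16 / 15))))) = -245 * sqrt(15) / 24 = -39.54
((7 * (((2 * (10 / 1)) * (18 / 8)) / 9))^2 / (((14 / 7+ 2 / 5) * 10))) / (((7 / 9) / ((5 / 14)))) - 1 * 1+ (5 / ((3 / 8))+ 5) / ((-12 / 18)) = -81 / 16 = -5.06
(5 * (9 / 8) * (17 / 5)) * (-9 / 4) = -1377 / 32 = -43.03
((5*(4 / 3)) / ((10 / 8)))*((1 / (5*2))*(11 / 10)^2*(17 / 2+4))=121 / 15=8.07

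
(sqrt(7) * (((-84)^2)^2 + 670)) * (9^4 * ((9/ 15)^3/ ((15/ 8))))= 23519361251952 * sqrt(7)/ 625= 99562209388.41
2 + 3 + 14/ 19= 109/ 19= 5.74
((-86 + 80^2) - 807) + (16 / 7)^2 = 270099 / 49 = 5512.22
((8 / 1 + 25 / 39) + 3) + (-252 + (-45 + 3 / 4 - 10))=-45959 / 156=-294.61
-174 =-174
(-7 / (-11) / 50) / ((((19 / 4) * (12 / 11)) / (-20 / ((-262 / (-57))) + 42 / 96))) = -57421 / 5973600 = -0.01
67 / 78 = 0.86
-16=-16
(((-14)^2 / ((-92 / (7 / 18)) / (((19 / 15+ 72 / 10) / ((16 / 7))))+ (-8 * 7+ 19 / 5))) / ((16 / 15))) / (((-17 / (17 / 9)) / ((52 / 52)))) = 7623175 / 43336836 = 0.18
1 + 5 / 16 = 21 / 16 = 1.31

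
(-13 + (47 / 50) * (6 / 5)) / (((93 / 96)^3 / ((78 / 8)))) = -474120192 / 3723875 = -127.32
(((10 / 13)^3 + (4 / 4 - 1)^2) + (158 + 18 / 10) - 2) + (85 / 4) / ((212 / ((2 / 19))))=14005749973 / 88495160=158.27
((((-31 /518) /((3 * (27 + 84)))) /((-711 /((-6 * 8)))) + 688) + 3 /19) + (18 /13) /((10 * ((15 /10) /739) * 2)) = 18232919600642 /25244065665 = 722.27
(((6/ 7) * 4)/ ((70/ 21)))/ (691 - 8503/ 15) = 54/ 6517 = 0.01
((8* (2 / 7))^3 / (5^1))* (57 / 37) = 233472 / 63455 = 3.68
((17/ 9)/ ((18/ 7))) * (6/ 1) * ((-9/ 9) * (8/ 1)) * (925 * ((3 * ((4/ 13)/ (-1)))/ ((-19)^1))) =-3522400/ 2223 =-1584.53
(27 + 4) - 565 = -534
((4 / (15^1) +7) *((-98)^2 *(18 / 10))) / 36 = 261709 / 75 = 3489.45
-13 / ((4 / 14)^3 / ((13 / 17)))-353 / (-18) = -497699 / 1224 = -406.62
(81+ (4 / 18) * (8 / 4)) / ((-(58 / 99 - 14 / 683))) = -5507029 / 38228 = -144.06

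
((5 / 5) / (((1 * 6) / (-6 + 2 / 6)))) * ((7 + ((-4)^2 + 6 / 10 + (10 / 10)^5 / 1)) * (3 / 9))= -697 / 90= -7.74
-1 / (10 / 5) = -1 / 2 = -0.50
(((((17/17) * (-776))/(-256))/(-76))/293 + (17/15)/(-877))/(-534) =13389827/5005682507520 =0.00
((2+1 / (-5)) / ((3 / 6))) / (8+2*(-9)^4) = 9 / 32825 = 0.00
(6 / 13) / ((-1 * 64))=-3 / 416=-0.01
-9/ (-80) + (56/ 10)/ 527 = 0.12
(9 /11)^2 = 81 /121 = 0.67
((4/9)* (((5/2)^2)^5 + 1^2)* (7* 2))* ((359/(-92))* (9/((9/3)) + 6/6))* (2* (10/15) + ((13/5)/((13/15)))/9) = -122717944685/79488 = -1543854.98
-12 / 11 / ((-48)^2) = -1 / 2112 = -0.00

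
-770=-770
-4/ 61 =-0.07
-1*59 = -59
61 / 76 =0.80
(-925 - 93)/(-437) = 1018/437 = 2.33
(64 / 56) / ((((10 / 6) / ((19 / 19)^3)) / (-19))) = -456 / 35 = -13.03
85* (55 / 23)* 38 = 177650 / 23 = 7723.91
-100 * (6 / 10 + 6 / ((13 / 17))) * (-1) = 10980 / 13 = 844.62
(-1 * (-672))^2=451584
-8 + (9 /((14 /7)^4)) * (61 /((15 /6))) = 229 /40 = 5.72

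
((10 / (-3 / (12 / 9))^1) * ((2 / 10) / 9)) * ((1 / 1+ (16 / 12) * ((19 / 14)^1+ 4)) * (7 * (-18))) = 304 / 3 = 101.33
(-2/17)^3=-8/4913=-0.00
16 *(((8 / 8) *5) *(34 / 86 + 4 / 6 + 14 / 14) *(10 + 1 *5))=106400 / 43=2474.42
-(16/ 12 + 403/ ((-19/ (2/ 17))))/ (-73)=-1126/ 70737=-0.02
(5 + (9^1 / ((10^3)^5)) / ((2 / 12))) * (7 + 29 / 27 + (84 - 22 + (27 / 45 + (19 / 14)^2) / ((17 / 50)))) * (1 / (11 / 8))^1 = 280.93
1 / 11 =0.09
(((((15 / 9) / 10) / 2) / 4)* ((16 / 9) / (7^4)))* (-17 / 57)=-17 / 3695139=-0.00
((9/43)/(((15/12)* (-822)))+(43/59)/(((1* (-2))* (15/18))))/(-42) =253431/24329830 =0.01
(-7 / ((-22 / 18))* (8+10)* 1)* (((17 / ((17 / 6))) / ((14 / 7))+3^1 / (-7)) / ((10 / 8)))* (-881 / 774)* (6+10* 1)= -9134208 / 2365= -3862.24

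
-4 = -4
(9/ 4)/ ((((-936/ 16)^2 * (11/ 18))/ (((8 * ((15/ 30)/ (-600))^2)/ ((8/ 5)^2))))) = 1/ 428313600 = 0.00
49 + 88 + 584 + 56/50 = 18053/25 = 722.12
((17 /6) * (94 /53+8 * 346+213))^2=7222543375441 /101124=71422643.24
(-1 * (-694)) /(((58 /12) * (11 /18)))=74952 /319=234.96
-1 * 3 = -3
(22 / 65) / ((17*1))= 22 / 1105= 0.02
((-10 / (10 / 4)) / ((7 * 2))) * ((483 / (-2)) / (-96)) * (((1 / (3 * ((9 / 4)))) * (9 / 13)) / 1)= -23 / 312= -0.07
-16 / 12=-4 / 3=-1.33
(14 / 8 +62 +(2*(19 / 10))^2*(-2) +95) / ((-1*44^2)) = -12987 / 193600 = -0.07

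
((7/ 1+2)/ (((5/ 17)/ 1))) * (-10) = -306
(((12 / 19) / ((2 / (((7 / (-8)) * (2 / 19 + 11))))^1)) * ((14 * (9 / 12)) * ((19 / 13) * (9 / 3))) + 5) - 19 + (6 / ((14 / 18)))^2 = -9272017 / 96824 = -95.76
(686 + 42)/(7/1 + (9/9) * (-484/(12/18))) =-728/719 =-1.01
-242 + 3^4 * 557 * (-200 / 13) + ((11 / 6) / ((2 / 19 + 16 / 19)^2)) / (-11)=-17547610117 / 25272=-694349.88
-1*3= -3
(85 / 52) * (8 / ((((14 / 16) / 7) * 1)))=1360 / 13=104.62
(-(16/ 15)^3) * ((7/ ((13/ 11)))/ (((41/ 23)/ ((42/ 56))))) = -1813504/ 599625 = -3.02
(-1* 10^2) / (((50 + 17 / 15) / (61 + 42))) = -154500 / 767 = -201.43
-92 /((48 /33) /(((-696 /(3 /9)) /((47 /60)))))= 7923960 /47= 168594.89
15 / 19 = 0.79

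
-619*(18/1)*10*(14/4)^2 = -1364895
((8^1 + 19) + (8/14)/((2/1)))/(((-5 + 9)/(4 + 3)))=191/4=47.75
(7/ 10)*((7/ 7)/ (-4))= -7/ 40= -0.18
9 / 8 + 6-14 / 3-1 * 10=-181 / 24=-7.54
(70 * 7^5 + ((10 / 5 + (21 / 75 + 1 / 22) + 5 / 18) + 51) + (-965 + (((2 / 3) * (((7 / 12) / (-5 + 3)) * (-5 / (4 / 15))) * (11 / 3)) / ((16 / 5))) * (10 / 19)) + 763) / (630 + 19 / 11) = 7080648612551 / 3802492800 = 1862.11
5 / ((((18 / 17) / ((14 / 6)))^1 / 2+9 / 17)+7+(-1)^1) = 0.74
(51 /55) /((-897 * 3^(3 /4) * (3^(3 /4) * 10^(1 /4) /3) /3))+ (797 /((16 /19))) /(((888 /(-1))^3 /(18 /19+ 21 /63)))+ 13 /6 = -17 * 10^(3 /4) * sqrt(3) /164450+ 72823557307 /33610899456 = 2.17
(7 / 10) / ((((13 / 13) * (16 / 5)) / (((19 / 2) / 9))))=133 / 576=0.23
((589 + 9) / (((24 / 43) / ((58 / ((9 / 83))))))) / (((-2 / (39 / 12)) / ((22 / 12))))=-4425392257 / 2592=-1707327.26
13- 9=4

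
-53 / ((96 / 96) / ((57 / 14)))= -3021 / 14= -215.79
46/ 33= 1.39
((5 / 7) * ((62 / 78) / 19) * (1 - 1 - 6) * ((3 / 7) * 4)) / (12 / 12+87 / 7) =-1860 / 81263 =-0.02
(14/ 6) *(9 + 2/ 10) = 322/ 15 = 21.47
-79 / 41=-1.93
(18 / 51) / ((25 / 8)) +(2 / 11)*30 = 26028 / 4675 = 5.57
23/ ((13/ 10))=230/ 13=17.69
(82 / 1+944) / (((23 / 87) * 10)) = 44631 / 115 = 388.10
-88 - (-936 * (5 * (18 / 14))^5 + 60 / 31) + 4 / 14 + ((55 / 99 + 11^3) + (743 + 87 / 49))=48197728527560 / 4689153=10278557.46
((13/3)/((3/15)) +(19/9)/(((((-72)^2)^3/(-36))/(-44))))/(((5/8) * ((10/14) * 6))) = 1320581285303/163258675200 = 8.09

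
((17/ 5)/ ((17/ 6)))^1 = 6/ 5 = 1.20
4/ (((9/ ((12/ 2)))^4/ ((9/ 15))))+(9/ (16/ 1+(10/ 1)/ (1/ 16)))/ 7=80063/ 166320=0.48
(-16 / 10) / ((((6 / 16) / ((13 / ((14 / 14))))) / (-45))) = 2496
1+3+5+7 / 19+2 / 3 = 572 / 57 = 10.04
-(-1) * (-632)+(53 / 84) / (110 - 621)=-27128021 / 42924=-632.00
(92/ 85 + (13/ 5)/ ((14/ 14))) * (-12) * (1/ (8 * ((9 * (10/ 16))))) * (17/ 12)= -313/ 225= -1.39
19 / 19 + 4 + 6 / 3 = 7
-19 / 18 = -1.06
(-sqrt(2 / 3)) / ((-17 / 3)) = sqrt(6) / 17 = 0.14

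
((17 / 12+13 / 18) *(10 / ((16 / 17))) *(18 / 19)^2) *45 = 2650725 / 2888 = 917.84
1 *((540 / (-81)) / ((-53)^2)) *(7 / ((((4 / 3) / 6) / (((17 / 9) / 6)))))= -595 / 25281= -0.02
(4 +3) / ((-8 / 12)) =-21 / 2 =-10.50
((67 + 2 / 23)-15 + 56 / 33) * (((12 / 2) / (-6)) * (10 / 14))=-204110 / 5313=-38.42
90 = 90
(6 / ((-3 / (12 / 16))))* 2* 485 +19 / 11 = -15986 / 11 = -1453.27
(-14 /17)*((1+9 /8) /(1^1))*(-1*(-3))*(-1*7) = 147 /4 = 36.75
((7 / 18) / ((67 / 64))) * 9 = 224 / 67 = 3.34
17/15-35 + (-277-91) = -6028/15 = -401.87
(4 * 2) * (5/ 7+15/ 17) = 1520/ 119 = 12.77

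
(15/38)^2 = 225/1444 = 0.16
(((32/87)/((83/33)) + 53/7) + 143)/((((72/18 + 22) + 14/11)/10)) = 13966931/252735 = 55.26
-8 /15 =-0.53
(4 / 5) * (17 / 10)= 34 / 25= 1.36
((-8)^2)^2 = 4096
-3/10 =-0.30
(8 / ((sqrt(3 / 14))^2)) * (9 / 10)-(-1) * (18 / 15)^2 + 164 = 4976 / 25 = 199.04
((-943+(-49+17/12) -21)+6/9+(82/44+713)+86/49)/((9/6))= -1903519/9702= -196.20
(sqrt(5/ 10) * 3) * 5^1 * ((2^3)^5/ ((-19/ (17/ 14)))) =-2088960 * sqrt(2)/ 133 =-22212.30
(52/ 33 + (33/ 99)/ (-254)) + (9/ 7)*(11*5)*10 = 13861093/ 19558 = 708.72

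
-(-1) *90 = 90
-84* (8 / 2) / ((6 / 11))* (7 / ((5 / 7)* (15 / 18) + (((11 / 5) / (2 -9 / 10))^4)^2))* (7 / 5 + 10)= -10322928 / 53885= -191.57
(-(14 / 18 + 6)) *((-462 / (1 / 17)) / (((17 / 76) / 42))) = 9995216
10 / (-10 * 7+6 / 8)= -40 / 277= -0.14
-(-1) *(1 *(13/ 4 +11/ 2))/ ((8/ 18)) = 315/ 16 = 19.69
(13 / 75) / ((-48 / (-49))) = 637 / 3600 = 0.18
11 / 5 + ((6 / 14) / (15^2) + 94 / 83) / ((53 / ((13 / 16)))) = 81936149 / 36951600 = 2.22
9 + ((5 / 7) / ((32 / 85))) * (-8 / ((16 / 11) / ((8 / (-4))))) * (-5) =-21359 / 224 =-95.35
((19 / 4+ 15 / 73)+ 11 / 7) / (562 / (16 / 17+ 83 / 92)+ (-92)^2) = 0.00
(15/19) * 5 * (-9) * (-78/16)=26325/152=173.19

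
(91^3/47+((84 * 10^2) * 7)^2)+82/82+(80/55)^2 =3457456036.54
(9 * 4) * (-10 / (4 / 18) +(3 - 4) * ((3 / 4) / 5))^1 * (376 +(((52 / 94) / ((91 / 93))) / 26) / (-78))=-48543640281 / 79430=-611149.95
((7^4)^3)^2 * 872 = 167058833763853913357672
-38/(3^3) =-38/27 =-1.41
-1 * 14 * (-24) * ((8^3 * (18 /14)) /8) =27648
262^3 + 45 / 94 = 1690564477 / 94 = 17984728.48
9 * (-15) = -135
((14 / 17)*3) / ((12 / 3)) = 21 / 34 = 0.62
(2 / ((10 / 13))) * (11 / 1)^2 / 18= 1573 / 90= 17.48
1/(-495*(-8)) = 0.00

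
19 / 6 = 3.17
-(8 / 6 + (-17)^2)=-871 / 3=-290.33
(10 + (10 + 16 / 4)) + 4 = 28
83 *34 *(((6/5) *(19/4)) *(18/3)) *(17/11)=8203554/55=149155.53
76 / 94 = 38 / 47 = 0.81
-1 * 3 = -3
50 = 50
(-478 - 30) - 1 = -509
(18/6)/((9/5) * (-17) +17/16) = -240/2363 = -0.10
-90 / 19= -4.74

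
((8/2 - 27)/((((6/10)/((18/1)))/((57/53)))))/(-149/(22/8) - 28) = 9.03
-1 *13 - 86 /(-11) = -57 /11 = -5.18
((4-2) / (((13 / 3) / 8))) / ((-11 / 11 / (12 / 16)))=-36 / 13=-2.77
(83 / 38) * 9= 747 / 38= 19.66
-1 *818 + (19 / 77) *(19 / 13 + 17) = -814258 / 1001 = -813.44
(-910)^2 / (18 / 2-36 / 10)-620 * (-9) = 4291160 / 27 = 158931.85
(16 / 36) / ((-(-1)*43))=4 / 387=0.01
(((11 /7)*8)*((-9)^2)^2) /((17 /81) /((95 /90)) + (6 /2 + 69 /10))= 987299280 /120883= 8167.40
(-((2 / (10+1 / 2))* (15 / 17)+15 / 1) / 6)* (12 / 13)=-3610 / 1547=-2.33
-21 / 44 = -0.48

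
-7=-7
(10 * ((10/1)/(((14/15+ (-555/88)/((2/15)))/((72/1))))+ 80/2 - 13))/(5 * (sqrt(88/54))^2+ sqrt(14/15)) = 208538104500/14603509889 - 1706220855 * sqrt(210)/14603509889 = 12.59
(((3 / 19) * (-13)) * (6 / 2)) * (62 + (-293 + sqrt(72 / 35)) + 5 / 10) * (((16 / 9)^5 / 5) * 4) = 12568231936 / 623295 -109051904 * sqrt(70) / 7271775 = 20038.71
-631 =-631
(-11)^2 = 121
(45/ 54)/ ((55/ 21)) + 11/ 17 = 0.97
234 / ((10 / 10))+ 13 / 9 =2119 / 9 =235.44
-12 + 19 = 7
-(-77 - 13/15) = 1168/15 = 77.87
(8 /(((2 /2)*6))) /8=1 /6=0.17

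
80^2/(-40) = -160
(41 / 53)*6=246 / 53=4.64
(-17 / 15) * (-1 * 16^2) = 4352 / 15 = 290.13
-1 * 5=-5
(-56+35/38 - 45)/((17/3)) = -11409/646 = -17.66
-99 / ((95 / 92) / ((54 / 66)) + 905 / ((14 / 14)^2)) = -81972 / 750385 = -0.11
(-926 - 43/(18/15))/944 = -5771/5664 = -1.02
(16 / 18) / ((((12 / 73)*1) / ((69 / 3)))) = 3358 / 27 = 124.37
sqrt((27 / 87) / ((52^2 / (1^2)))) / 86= 3 * sqrt(29) / 129688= 0.00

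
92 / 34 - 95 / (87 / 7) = -7303 / 1479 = -4.94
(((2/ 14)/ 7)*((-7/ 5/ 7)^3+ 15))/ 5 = 0.06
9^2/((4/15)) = 1215/4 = 303.75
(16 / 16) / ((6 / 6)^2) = 1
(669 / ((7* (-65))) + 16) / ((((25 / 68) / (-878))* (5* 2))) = -197351572 / 56875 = -3469.92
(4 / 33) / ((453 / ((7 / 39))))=28 / 583011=0.00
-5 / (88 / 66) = -15 / 4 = -3.75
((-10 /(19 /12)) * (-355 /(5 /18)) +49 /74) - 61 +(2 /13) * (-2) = 146423841 /18278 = 8010.93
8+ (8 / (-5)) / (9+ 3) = 118 / 15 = 7.87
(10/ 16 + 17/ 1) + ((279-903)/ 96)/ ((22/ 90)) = -8.97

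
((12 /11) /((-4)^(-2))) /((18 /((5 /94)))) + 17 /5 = 26767 /7755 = 3.45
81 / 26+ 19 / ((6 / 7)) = 986 / 39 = 25.28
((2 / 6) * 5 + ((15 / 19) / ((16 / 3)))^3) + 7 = 730729439 / 84283392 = 8.67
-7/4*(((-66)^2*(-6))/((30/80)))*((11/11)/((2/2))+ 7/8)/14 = 16335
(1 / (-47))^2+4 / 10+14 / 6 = 90584 / 33135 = 2.73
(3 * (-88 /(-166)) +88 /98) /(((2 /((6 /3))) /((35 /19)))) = 50600 /11039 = 4.58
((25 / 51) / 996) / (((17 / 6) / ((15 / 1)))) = 125 / 47974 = 0.00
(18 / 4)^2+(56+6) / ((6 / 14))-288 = -1477 / 12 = -123.08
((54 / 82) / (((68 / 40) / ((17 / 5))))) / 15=18 / 205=0.09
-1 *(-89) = 89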